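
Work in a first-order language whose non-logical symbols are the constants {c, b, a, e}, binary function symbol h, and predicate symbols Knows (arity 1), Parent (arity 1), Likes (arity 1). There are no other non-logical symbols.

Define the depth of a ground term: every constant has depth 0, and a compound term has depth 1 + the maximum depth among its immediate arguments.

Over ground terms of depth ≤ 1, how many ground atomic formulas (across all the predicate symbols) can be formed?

60

First count ground terms of depth ≤ 1.
If N_k denotes the number of depth-≤k ground terms, the 4 constants give N_0 = 4, and each function symbol of arity r contributes N_{k-1}^r new terms at level k: N_k = 4 + N_{k-1}^2.
N_0 = 4
N_1 = 4 + 4^2 = 20
So |H| = 20.
For each predicate symbol, the number of ground atoms is |H| raised to its arity; summing:
  Knows: 20;  Parent: 20;  Likes: 20
Total ground atoms: 20 + 20 + 20 = 60.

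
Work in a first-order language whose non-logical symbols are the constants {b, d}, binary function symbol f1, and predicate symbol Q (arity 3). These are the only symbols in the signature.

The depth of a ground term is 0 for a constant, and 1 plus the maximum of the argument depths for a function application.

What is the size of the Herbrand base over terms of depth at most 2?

54872

First count ground terms of depth ≤ 2.
Count level by level. With function symbols f1/2, the terms of depth ≤ k are the 2 constants together with each function applied to depth-≤(k−1) tuples, so N_k = 2 + N_{k-1}^2.
N_0 = 2
N_1 = 2 + 2^2 = 6
N_2 = 2 + 6^2 = 38
So |H| = 38.
Each predicate of arity r yields |H|^r ground atoms (one per choice of an r-tuple from H):
  Q: 38^3 = 54872
Total ground atoms: 54872.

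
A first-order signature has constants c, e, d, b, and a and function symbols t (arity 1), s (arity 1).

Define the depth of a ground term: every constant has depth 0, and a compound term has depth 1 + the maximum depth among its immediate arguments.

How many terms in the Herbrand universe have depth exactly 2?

If N_k denotes the number of depth-≤k ground terms, the 5 constants give N_0 = 5, and each function symbol of arity r contributes N_{k-1}^r new terms at level k: N_k = 5 + N_{k-1} + N_{k-1}.
N_0 = 5
N_1 = 5 + 5 + 5 = 15
N_2 = 5 + 15 + 15 = 35
Terms of depth exactly 2: N_2 − N_1 = 35 − 15 = 20.

20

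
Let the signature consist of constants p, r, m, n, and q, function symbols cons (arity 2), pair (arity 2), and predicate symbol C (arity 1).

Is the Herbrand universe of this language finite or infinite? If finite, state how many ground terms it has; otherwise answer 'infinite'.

The signature has at least one function symbol (cons, arity 2) and at least one constant (p).
Iterating cons gives infinitely many distinct ground terms: p, cons(p, p), cons(cons(p, p), cons(p, p)), ...
So the Herbrand universe is infinite.

infinite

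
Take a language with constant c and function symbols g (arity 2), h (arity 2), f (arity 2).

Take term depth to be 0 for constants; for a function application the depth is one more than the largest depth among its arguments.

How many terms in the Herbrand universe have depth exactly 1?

Let N_k = |{terms of depth ≤ k}|. Then N_0 = 1 and N_k = 1 + N_{k-1}^2 + N_{k-1}^2 + N_{k-1}^2 for k ≥ 1 (one summand per function symbol, arity giving the exponent).
N_0 = 1
N_1 = 1 + 1^2 + 1^2 + 1^2 = 4
Terms of depth exactly 1: N_1 − N_0 = 4 − 1 = 3.

3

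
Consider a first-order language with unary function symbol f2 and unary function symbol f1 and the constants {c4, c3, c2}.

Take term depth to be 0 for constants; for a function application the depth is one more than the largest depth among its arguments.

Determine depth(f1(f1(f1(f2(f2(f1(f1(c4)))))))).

depth(f1(c4)) = 1 + depth(c4) = 1 + 0 = 1
depth(f1(f1(c4))) = 1 + depth(f1(c4)) = 1 + 1 = 2
depth(f2(f1(f1(c4)))) = 1 + depth(f1(f1(c4))) = 1 + 2 = 3
depth(f2(f2(f1(f1(c4))))) = 1 + depth(f2(f1(f1(c4)))) = 1 + 3 = 4
depth(f1(f2(f2(f1(f1(c4)))))) = 1 + depth(f2(f2(f1(f1(c4))))) = 1 + 4 = 5
depth(f1(f1(f2(f2(f1(f1(c4))))))) = 1 + depth(f1(f2(f2(f1(f1(c4)))))) = 1 + 5 = 6
depth(f1(f1(f1(f2(f2(f1(f1(c4)))))))) = 1 + depth(f1(f1(f2(f2(f1(f1(c4))))))) = 1 + 6 = 7

7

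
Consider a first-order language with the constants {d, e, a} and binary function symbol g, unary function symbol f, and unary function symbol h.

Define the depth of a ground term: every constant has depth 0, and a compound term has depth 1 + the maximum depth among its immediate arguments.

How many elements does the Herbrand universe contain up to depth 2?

Write N_k for the number of ground terms of depth ≤ k. A term of depth ≤ k is either a constant or a function symbol applied to arguments of depth ≤ k−1, so N_k = 3 + N_{k-1}^2 + N_{k-1} + N_{k-1}.
N_0 = 3
N_1 = 3 + 3^2 + 3 + 3 = 18
N_2 = 3 + 18^2 + 18 + 18 = 363

363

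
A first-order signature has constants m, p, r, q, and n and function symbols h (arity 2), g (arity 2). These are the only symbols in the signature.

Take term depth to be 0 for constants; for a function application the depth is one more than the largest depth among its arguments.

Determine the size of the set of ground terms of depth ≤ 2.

Let N_k = |{terms of depth ≤ k}|. Then N_0 = 5 and N_k = 5 + N_{k-1}^2 + N_{k-1}^2 for k ≥ 1 (one summand per function symbol, arity giving the exponent).
N_0 = 5
N_1 = 5 + 5^2 + 5^2 = 55
N_2 = 5 + 55^2 + 55^2 = 6055

6055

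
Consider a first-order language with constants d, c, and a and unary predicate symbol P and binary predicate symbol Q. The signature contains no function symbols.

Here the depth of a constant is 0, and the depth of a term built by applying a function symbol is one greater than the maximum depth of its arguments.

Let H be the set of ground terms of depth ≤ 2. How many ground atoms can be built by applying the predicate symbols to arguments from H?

First count ground terms of depth ≤ 2.
With no function symbols every ground term is a constant, so there are exactly 3 ground terms at every depth bound.
N_0 = 3
N_1 = 3
N_2 = 3
Explicitly: d, c, a.
So |H| = 3.
A ground atom is a predicate applied to a tuple of terms from H, so the count is the sum over predicates of |H|^arity:
  P: 3;  Q: 3^2 = 9
Total ground atoms: 3 + 9 = 12.

12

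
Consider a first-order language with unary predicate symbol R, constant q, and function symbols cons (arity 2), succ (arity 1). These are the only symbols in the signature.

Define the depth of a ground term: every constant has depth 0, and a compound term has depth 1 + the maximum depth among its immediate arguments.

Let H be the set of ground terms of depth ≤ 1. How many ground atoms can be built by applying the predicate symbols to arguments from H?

First count ground terms of depth ≤ 1.
Write N_k for the number of ground terms of depth ≤ k. A term of depth ≤ k is either a constant or a function symbol applied to arguments of depth ≤ k−1, so N_k = 1 + N_{k-1}^2 + N_{k-1}.
N_0 = 1
N_1 = 1 + 1^2 + 1 = 3
Explicitly: q, cons(q, q), succ(q).
So |H| = 3.
Ground atoms are formed by filling each argument slot of a predicate with a term from H, so an r-ary predicate gives |H|^r atoms:
  R: 3
Total ground atoms: 3.

3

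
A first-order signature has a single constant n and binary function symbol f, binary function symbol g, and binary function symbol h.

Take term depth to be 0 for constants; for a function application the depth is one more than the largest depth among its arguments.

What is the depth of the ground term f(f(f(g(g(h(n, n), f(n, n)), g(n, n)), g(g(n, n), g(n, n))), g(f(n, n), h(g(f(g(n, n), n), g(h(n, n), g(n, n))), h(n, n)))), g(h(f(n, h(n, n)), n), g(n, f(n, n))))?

depth(h(n, n)) = 1 + max(0, 0) = 1
depth(f(n, n)) = 1 + max(0, 0) = 1
depth(g(h(n, n), f(n, n))) = 1 + max(1, 1) = 2
depth(g(n, n)) = 1 + max(0, 0) = 1
depth(g(g(h(n, n), f(n, n)), g(n, n))) = 1 + max(2, 1) = 3
depth(g(g(n, n), g(n, n))) = 1 + max(1, 1) = 2
depth(f(g(g(h(n, n), f(n, n)), g(n, n)), g(g(n, n), g(n, n)))) = 1 + max(3, 2) = 4
depth(f(g(n, n), n)) = 1 + max(1, 0) = 2
depth(g(h(n, n), g(n, n))) = 1 + max(1, 1) = 2
depth(g(f(g(n, n), n), g(h(n, n), g(n, n)))) = 1 + max(2, 2) = 3
depth(h(g(f(g(n, n), n), g(h(n, n), g(n, n))), h(n, n))) = 1 + max(3, 1) = 4
depth(g(f(n, n), h(g(f(g(n, n), n), g(h(n, n), g(n, n))), h(n, n)))) = 1 + max(1, 4) = 5
depth(f(f(g(g(h(n, n), f(n, n)), g(n, n)), g(g(n, n), g(n, n))), g(f(n, n), h(g(f(g(n, n), n), g(h(n, n), g(n, n))), h(n, n))))) = 1 + max(4, 5) = 6
depth(f(n, h(n, n))) = 1 + max(0, 1) = 2
depth(h(f(n, h(n, n)), n)) = 1 + max(2, 0) = 3
depth(g(n, f(n, n))) = 1 + max(0, 1) = 2
depth(g(h(f(n, h(n, n)), n), g(n, f(n, n)))) = 1 + max(3, 2) = 4
depth(f(f(f(g(g(h(n, n), f(n, n)), g(n, n)), g(g(n, n), g(n, n))), g(f(n, n), h(g(f(g(n, n), n), g(h(n, n), g(n, n))), h(n, n)))), g(h(f(n, h(n, n)), n), g(n, f(n, n))))) = 1 + max(6, 4) = 7

7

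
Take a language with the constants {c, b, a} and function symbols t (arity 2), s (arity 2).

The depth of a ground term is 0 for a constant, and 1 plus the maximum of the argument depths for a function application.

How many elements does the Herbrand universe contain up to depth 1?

Write N_k for the number of ground terms of depth ≤ k. A term of depth ≤ k is either a constant or a function symbol applied to arguments of depth ≤ k−1, so N_k = 3 + N_{k-1}^2 + N_{k-1}^2.
N_0 = 3
N_1 = 3 + 3^2 + 3^2 = 21

21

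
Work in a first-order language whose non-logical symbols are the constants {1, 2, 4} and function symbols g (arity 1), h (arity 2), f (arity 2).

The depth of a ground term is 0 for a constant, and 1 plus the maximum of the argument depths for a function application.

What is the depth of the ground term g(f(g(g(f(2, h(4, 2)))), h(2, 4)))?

depth(h(4, 2)) = 1 + max(0, 0) = 1
depth(f(2, h(4, 2))) = 1 + max(0, 1) = 2
depth(g(f(2, h(4, 2)))) = 1 + depth(f(2, h(4, 2))) = 1 + 2 = 3
depth(g(g(f(2, h(4, 2))))) = 1 + depth(g(f(2, h(4, 2)))) = 1 + 3 = 4
depth(h(2, 4)) = 1 + max(0, 0) = 1
depth(f(g(g(f(2, h(4, 2)))), h(2, 4))) = 1 + max(4, 1) = 5
depth(g(f(g(g(f(2, h(4, 2)))), h(2, 4)))) = 1 + depth(f(g(g(f(2, h(4, 2)))), h(2, 4))) = 1 + 5 = 6

6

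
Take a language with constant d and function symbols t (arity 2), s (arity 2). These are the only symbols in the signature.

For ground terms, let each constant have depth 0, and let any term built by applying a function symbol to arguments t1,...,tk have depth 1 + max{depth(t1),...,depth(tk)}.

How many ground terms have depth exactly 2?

Count level by level. With function symbols t/2, s/2, the terms of depth ≤ k are the 1 constant together with each function applied to depth-≤(k−1) tuples, so N_k = 1 + N_{k-1}^2 + N_{k-1}^2.
N_0 = 1
N_1 = 1 + 1^2 + 1^2 = 3
N_2 = 1 + 3^2 + 3^2 = 19
Terms of depth exactly 2: N_2 − N_1 = 19 − 3 = 16.

16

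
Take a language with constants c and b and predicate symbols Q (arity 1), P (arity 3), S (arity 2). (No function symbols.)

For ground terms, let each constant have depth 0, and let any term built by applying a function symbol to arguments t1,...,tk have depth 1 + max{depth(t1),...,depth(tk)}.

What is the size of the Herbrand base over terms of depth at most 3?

14

First count ground terms of depth ≤ 3.
With no function symbols every ground term is a constant, so there are exactly 2 ground terms at every depth bound.
N_0 = 2
N_1 = 2
N_2 = 2
N_3 = 2
Explicitly: c, b.
So |H| = 2.
Each predicate of arity r yields |H|^r ground atoms (one per choice of an r-tuple from H):
  Q: 2;  P: 2^3 = 8;  S: 2^2 = 4
Total ground atoms: 2 + 8 + 4 = 14.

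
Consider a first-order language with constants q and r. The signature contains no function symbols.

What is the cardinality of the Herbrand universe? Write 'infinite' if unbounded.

2

There are no function symbols, so every ground term is one of the 2 constants.
The Herbrand universe is {q, r}, which is finite with 2 elements.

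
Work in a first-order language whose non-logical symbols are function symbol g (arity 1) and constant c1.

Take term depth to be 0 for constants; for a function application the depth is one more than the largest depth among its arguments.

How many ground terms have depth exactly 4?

1

If N_k denotes the number of depth-≤k ground terms, the 1 constant gives N_0 = 1, and each function symbol of arity r contributes N_{k-1}^r new terms at level k: N_k = 1 + N_{k-1}.
N_0 = 1
N_1 = 1 + 1 = 2
N_2 = 1 + 2 = 3
N_3 = 1 + 3 = 4
N_4 = 1 + 4 = 5
Terms of depth exactly 4: N_4 − N_3 = 5 − 4 = 1.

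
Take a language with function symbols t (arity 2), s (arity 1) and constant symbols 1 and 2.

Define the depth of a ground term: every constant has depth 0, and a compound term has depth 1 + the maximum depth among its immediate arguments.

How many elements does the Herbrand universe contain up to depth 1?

8

Count level by level. With function symbols t/2, s/1, the terms of depth ≤ k are the 2 constants together with each function applied to depth-≤(k−1) tuples, so N_k = 2 + N_{k-1}^2 + N_{k-1}.
N_0 = 2
N_1 = 2 + 2^2 + 2 = 8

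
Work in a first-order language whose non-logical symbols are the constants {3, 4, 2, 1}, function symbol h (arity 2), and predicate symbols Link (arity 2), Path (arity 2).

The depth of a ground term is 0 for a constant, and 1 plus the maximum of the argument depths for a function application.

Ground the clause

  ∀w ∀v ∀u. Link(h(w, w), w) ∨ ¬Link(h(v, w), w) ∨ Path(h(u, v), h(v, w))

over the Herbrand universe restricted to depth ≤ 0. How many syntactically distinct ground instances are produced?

Ground terms of depth ≤ 0:
  Write N_k for the number of ground terms of depth ≤ k. A term of depth ≤ k is either a constant or a function symbol applied to arguments of depth ≤ k−1, so N_k = 4 + N_{k-1}^2.
  N_0 = 4
  Explicitly: 3, 4, 2, 1.
So there are 4 ground terms available for substitution.
Each of w, v, u ranges independently over the available ground terms, and distinct assignments produce distinct instances.
Number of ground instances = 4^3 = 64.

64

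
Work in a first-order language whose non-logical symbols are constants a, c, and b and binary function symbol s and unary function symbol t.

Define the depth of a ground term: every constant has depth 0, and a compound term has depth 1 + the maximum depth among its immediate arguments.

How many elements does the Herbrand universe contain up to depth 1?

15

Let N_k count ground terms of depth at most k. Each non-constant term of depth ≤ k is some function symbol applied to depth-≤(k−1) arguments, giving N_k = 3 + N_{k-1}^2 + N_{k-1}.
N_0 = 3
N_1 = 3 + 3^2 + 3 = 15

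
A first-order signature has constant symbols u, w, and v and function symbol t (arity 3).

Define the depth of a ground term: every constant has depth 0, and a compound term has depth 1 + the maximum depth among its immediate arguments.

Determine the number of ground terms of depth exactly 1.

27

Write N_k for the number of ground terms of depth ≤ k. A term of depth ≤ k is either a constant or a function symbol applied to arguments of depth ≤ k−1, so N_k = 3 + N_{k-1}^3.
N_0 = 3
N_1 = 3 + 3^3 = 30
Terms of depth exactly 1: N_1 − N_0 = 30 − 3 = 27.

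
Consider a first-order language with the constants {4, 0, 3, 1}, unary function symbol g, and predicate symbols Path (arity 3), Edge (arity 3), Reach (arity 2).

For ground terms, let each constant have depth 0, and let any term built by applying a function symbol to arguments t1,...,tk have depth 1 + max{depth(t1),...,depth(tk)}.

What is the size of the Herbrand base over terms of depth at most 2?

3600

First count ground terms of depth ≤ 2.
If N_k denotes the number of depth-≤k ground terms, the 4 constants give N_0 = 4, and each function symbol of arity r contributes N_{k-1}^r new terms at level k: N_k = 4 + N_{k-1}.
N_0 = 4
N_1 = 4 + 4 = 8
N_2 = 4 + 8 = 12
Explicitly: 4, 0, 3, 1, g(4), g(0), g(3), g(1), g(g(4)), g(g(0)), g(g(3)), g(g(1)).
So |H| = 12.
For each predicate symbol, the number of ground atoms is |H| raised to its arity; summing:
  Path: 12^3 = 1728;  Edge: 12^3 = 1728;  Reach: 12^2 = 144
Total ground atoms: 1728 + 1728 + 144 = 3600.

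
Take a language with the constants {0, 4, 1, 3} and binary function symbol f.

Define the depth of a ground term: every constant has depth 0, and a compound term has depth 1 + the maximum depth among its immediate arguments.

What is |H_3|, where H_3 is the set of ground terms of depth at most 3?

Count level by level. With function symbols f/2, the terms of depth ≤ k are the 4 constants together with each function applied to depth-≤(k−1) tuples, so N_k = 4 + N_{k-1}^2.
N_0 = 4
N_1 = 4 + 4^2 = 20
N_2 = 4 + 20^2 = 404
N_3 = 4 + 404^2 = 163220

163220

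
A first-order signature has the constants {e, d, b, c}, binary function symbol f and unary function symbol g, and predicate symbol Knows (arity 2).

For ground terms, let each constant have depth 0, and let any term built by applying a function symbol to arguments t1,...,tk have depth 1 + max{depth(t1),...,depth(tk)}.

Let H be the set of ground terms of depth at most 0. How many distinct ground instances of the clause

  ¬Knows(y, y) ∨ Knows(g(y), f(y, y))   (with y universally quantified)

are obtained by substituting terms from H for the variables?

4

Ground terms of depth ≤ 0:
  Let N_k = |{terms of depth ≤ k}|. Then N_0 = 4 and N_k = 4 + N_{k-1}^2 + N_{k-1} for k ≥ 1 (one summand per function symbol, arity giving the exponent).
  N_0 = 4
  Explicitly: e, d, b, c.
So there are 4 ground terms available for substitution.
The clause has 1 distinct variable (y), which appears in the body. In the free term algebra distinct substitutions yield syntactically distinct ground instances.
Number of ground instances = 4.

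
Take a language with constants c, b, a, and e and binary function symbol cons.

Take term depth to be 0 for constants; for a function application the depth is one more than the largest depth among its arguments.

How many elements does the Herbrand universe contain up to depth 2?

Write N_k for the number of ground terms of depth ≤ k. A term of depth ≤ k is either a constant or a function symbol applied to arguments of depth ≤ k−1, so N_k = 4 + N_{k-1}^2.
N_0 = 4
N_1 = 4 + 4^2 = 20
N_2 = 4 + 20^2 = 404

404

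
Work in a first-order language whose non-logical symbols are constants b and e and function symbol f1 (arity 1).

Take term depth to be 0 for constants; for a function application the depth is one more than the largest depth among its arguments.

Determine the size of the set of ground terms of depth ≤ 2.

Let N_k = |{terms of depth ≤ k}|. Then N_0 = 2 and N_k = 2 + N_{k-1} for k ≥ 1 (one summand per function symbol, arity giving the exponent).
N_0 = 2
N_1 = 2 + 2 = 4
N_2 = 2 + 4 = 6

6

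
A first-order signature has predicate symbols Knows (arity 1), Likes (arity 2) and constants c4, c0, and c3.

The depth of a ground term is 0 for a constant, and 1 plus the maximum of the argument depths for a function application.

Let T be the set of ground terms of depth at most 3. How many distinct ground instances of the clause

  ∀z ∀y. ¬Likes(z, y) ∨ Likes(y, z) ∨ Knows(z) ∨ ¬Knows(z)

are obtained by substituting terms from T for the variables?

9

Ground terms of depth ≤ 3:
  With no function symbols every ground term is a constant, so there are exactly 3 ground terms at every depth bound.
  N_0 = 3
  N_1 = 3
  N_2 = 3
  N_3 = 3
  Explicitly: c4, c0, c3.
So there are 3 ground terms available for substitution.
The body mentions every one of the 2 quantified variables; since ground terms form a free algebra, no two substitutions collapse to the same formula.
Number of ground instances = 3^2 = 9.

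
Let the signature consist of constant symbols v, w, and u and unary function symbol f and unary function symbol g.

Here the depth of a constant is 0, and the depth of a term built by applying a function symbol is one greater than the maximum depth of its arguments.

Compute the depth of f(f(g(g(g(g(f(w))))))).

depth(f(w)) = 1 + depth(w) = 1 + 0 = 1
depth(g(f(w))) = 1 + depth(f(w)) = 1 + 1 = 2
depth(g(g(f(w)))) = 1 + depth(g(f(w))) = 1 + 2 = 3
depth(g(g(g(f(w))))) = 1 + depth(g(g(f(w)))) = 1 + 3 = 4
depth(g(g(g(g(f(w)))))) = 1 + depth(g(g(g(f(w))))) = 1 + 4 = 5
depth(f(g(g(g(g(f(w))))))) = 1 + depth(g(g(g(g(f(w)))))) = 1 + 5 = 6
depth(f(f(g(g(g(g(f(w)))))))) = 1 + depth(f(g(g(g(g(f(w))))))) = 1 + 6 = 7

7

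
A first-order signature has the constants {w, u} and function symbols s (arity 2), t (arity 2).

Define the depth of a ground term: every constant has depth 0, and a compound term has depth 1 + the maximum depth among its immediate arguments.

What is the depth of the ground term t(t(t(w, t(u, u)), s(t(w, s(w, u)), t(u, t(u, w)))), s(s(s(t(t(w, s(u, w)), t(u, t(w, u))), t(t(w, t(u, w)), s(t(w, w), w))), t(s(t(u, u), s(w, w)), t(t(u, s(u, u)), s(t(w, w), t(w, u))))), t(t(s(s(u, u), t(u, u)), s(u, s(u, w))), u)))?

7

depth(t(u, u)) = 1 + max(0, 0) = 1
depth(t(w, t(u, u))) = 1 + max(0, 1) = 2
depth(s(w, u)) = 1 + max(0, 0) = 1
depth(t(w, s(w, u))) = 1 + max(0, 1) = 2
depth(t(u, w)) = 1 + max(0, 0) = 1
depth(t(u, t(u, w))) = 1 + max(0, 1) = 2
depth(s(t(w, s(w, u)), t(u, t(u, w)))) = 1 + max(2, 2) = 3
depth(t(t(w, t(u, u)), s(t(w, s(w, u)), t(u, t(u, w))))) = 1 + max(2, 3) = 4
depth(s(u, w)) = 1 + max(0, 0) = 1
depth(t(w, s(u, w))) = 1 + max(0, 1) = 2
depth(t(w, u)) = 1 + max(0, 0) = 1
depth(t(u, t(w, u))) = 1 + max(0, 1) = 2
depth(t(t(w, s(u, w)), t(u, t(w, u)))) = 1 + max(2, 2) = 3
depth(t(w, t(u, w))) = 1 + max(0, 1) = 2
depth(t(w, w)) = 1 + max(0, 0) = 1
depth(s(t(w, w), w)) = 1 + max(1, 0) = 2
depth(t(t(w, t(u, w)), s(t(w, w), w))) = 1 + max(2, 2) = 3
depth(s(t(t(w, s(u, w)), t(u, t(w, u))), t(t(w, t(u, w)), s(t(w, w), w)))) = 1 + max(3, 3) = 4
depth(s(w, w)) = 1 + max(0, 0) = 1
depth(s(t(u, u), s(w, w))) = 1 + max(1, 1) = 2
depth(s(u, u)) = 1 + max(0, 0) = 1
depth(t(u, s(u, u))) = 1 + max(0, 1) = 2
depth(s(t(w, w), t(w, u))) = 1 + max(1, 1) = 2
depth(t(t(u, s(u, u)), s(t(w, w), t(w, u)))) = 1 + max(2, 2) = 3
depth(t(s(t(u, u), s(w, w)), t(t(u, s(u, u)), s(t(w, w), t(w, u))))) = 1 + max(2, 3) = 4
depth(s(s(t(t(w, s(u, w)), t(u, t(w, u))), t(t(w, t(u, w)), s(t(w, w), w))), t(s(t(u, u), s(w, w)), t(t(u, s(u, u)), s(t(w, w), t(w, u)))))) = 1 + max(4, 4) = 5
depth(s(s(u, u), t(u, u))) = 1 + max(1, 1) = 2
depth(s(u, s(u, w))) = 1 + max(0, 1) = 2
depth(t(s(s(u, u), t(u, u)), s(u, s(u, w)))) = 1 + max(2, 2) = 3
depth(t(t(s(s(u, u), t(u, u)), s(u, s(u, w))), u)) = 1 + max(3, 0) = 4
depth(s(s(s(t(t(w, s(u, w)), t(u, t(w, u))), t(t(w, t(u, w)), s(t(w, w), w))), t(s(t(u, u), s(w, w)), t(t(u, s(u, u)), s(t(w, w), t(w, u))))), t(t(s(s(u, u), t(u, u)), s(u, s(u, w))), u))) = 1 + max(5, 4) = 6
depth(t(t(t(w, t(u, u)), s(t(w, s(w, u)), t(u, t(u, w)))), s(s(s(t(t(w, s(u, w)), t(u, t(w, u))), t(t(w, t(u, w)), s(t(w, w), w))), t(s(t(u, u), s(w, w)), t(t(u, s(u, u)), s(t(w, w), t(w, u))))), t(t(s(s(u, u), t(u, u)), s(u, s(u, w))), u)))) = 1 + max(4, 6) = 7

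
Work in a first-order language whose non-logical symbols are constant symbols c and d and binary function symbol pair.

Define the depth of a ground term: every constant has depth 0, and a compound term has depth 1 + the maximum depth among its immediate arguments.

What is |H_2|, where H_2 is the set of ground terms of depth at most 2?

If N_k denotes the number of depth-≤k ground terms, the 2 constants give N_0 = 2, and each function symbol of arity r contributes N_{k-1}^r new terms at level k: N_k = 2 + N_{k-1}^2.
N_0 = 2
N_1 = 2 + 2^2 = 6
N_2 = 2 + 6^2 = 38

38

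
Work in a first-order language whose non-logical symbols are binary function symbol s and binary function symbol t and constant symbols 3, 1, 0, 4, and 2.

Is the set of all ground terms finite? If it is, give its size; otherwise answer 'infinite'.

The signature has at least one function symbol (s, arity 2) and at least one constant (3).
Iterating s gives infinitely many distinct ground terms: 3, s(3, 3), s(s(3, 3), s(3, 3)), ...
So the Herbrand universe is infinite.

infinite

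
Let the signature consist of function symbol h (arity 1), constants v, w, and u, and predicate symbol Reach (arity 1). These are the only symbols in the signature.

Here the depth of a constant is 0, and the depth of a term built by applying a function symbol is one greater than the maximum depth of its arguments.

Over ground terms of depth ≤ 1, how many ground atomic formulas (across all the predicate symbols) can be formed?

6

First count ground terms of depth ≤ 1.
Count level by level. With function symbols h/1, the terms of depth ≤ k are the 3 constants together with each function applied to depth-≤(k−1) tuples, so N_k = 3 + N_{k-1}.
N_0 = 3
N_1 = 3 + 3 = 6
Explicitly: v, w, u, h(v), h(w), h(u).
So |H| = 6.
Each predicate of arity r yields |H|^r ground atoms (one per choice of an r-tuple from H):
  Reach: 6
Total ground atoms: 6.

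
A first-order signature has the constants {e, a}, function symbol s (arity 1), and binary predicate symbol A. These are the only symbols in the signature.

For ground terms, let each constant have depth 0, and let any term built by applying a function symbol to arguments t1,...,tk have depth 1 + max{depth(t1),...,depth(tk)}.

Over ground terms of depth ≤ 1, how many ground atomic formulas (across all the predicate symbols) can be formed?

16

First count ground terms of depth ≤ 1.
Write N_k for the number of ground terms of depth ≤ k. A term of depth ≤ k is either a constant or a function symbol applied to arguments of depth ≤ k−1, so N_k = 2 + N_{k-1}.
N_0 = 2
N_1 = 2 + 2 = 4
Explicitly: e, a, s(e), s(a).
So |H| = 4.
Ground atoms are formed by filling each argument slot of a predicate with a term from H, so an r-ary predicate gives |H|^r atoms:
  A: 4^2 = 16
Total ground atoms: 16.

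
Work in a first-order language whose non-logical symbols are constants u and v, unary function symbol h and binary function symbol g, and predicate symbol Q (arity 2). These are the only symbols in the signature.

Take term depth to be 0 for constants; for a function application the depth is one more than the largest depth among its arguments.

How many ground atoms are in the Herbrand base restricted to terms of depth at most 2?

First count ground terms of depth ≤ 2.
Write N_k for the number of ground terms of depth ≤ k. A term of depth ≤ k is either a constant or a function symbol applied to arguments of depth ≤ k−1, so N_k = 2 + N_{k-1} + N_{k-1}^2.
N_0 = 2
N_1 = 2 + 2 + 2^2 = 8
N_2 = 2 + 8 + 8^2 = 74
So |H| = 74.
Ground atoms are formed by filling each argument slot of a predicate with a term from H, so an r-ary predicate gives |H|^r atoms:
  Q: 74^2 = 5476
Total ground atoms: 5476.

5476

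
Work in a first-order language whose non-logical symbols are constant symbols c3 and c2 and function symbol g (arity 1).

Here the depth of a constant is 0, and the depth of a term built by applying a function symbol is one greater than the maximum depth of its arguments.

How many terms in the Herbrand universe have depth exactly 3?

2

If N_k denotes the number of depth-≤k ground terms, the 2 constants give N_0 = 2, and each function symbol of arity r contributes N_{k-1}^r new terms at level k: N_k = 2 + N_{k-1}.
N_0 = 2
N_1 = 2 + 2 = 4
N_2 = 2 + 4 = 6
N_3 = 2 + 6 = 8
Terms of depth exactly 3: N_3 − N_2 = 8 − 6 = 2.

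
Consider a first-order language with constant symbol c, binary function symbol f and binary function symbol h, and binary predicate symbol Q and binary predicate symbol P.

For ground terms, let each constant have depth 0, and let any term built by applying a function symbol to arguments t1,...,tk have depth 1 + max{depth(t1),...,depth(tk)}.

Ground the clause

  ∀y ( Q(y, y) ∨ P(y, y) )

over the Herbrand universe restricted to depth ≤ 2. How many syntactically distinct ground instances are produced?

Ground terms of depth ≤ 2:
  Let N_k = |{terms of depth ≤ k}|. Then N_0 = 1 and N_k = 1 + N_{k-1}^2 + N_{k-1}^2 for k ≥ 1 (one summand per function symbol, arity giving the exponent).
  N_0 = 1
  N_1 = 1 + 1^2 + 1^2 = 3
  N_2 = 1 + 3^2 + 3^2 = 19
So there are 19 ground terms available for substitution.
There is 1 variable to instantiate (y),  occurring in at least one literal, so different choices give different ground instances.
Number of ground instances = 19.

19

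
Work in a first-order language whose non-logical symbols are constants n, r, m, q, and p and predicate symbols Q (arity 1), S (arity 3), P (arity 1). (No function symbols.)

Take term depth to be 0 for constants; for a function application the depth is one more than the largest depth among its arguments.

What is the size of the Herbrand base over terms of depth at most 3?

First count ground terms of depth ≤ 3.
With no function symbols every ground term is a constant, so there are exactly 5 ground terms at every depth bound.
N_0 = 5
N_1 = 5
N_2 = 5
N_3 = 5
Explicitly: n, r, m, q, p.
So |H| = 5.
A ground atom is a predicate applied to a tuple of terms from H, so the count is the sum over predicates of |H|^arity:
  Q: 5;  S: 5^3 = 125;  P: 5
Total ground atoms: 5 + 125 + 5 = 135.

135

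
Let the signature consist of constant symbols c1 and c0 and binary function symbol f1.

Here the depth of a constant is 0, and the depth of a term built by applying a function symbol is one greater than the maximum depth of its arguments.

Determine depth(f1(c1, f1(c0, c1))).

2

depth(f1(c0, c1)) = 1 + max(0, 0) = 1
depth(f1(c1, f1(c0, c1))) = 1 + max(0, 1) = 2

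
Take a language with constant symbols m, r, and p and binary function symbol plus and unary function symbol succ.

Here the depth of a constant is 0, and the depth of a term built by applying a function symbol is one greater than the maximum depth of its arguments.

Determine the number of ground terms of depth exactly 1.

Write N_k for the number of ground terms of depth ≤ k. A term of depth ≤ k is either a constant or a function symbol applied to arguments of depth ≤ k−1, so N_k = 3 + N_{k-1}^2 + N_{k-1}.
N_0 = 3
N_1 = 3 + 3^2 + 3 = 15
Terms of depth exactly 1: N_1 − N_0 = 15 − 3 = 12.

12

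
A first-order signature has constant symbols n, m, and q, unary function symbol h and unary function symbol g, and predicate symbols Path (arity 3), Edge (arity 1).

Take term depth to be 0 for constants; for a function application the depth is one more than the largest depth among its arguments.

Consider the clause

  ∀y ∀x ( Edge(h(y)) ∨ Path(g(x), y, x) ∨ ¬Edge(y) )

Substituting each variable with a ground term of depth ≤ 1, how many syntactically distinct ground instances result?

Ground terms of depth ≤ 1:
  Let N_k count ground terms of depth at most k. Each non-constant term of depth ≤ k is some function symbol applied to depth-≤(k−1) arguments, giving N_k = 3 + N_{k-1} + N_{k-1}.
  N_0 = 3
  N_1 = 3 + 3 + 3 = 9
  Explicitly: n, m, q, h(n), h(m), h(q), g(n), g(m), g(q).
So there are 9 ground terms available for substitution.
There are 2 variables to instantiate (y, x), each occurring in at least one literal, so different choices give different ground instances.
Number of ground instances = 9^2 = 81.

81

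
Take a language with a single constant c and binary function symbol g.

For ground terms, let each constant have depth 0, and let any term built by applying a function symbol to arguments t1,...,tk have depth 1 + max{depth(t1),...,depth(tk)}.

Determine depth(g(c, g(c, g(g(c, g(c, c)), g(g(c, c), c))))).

depth(g(c, c)) = 1 + max(0, 0) = 1
depth(g(c, g(c, c))) = 1 + max(0, 1) = 2
depth(g(g(c, c), c)) = 1 + max(1, 0) = 2
depth(g(g(c, g(c, c)), g(g(c, c), c))) = 1 + max(2, 2) = 3
depth(g(c, g(g(c, g(c, c)), g(g(c, c), c)))) = 1 + max(0, 3) = 4
depth(g(c, g(c, g(g(c, g(c, c)), g(g(c, c), c))))) = 1 + max(0, 4) = 5

5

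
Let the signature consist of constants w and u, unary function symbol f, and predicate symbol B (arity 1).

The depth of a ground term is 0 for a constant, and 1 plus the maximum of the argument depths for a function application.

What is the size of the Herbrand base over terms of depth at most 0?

First count ground terms of depth ≤ 0.
Write N_k for the number of ground terms of depth ≤ k. A term of depth ≤ k is either a constant or a function symbol applied to arguments of depth ≤ k−1, so N_k = 2 + N_{k-1}.
N_0 = 2
So |H| = 2.
Ground atoms are formed by filling each argument slot of a predicate with a term from H, so an r-ary predicate gives |H|^r atoms:
  B: 2
Total ground atoms: 2.

2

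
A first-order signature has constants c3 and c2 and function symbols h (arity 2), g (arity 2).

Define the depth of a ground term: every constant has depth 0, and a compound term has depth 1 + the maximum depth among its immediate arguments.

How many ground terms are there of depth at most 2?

Let N_k count ground terms of depth at most k. Each non-constant term of depth ≤ k is some function symbol applied to depth-≤(k−1) arguments, giving N_k = 2 + N_{k-1}^2 + N_{k-1}^2.
N_0 = 2
N_1 = 2 + 2^2 + 2^2 = 10
N_2 = 2 + 10^2 + 10^2 = 202

202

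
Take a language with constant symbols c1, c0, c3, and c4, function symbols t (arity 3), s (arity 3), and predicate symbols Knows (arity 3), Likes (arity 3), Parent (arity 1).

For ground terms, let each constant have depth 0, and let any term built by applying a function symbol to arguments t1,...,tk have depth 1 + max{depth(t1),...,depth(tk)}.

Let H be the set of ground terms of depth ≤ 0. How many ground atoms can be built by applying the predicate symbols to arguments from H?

First count ground terms of depth ≤ 0.
Write N_k for the number of ground terms of depth ≤ k. A term of depth ≤ k is either a constant or a function symbol applied to arguments of depth ≤ k−1, so N_k = 4 + N_{k-1}^3 + N_{k-1}^3.
N_0 = 4
So |H| = 4.
A ground atom is a predicate applied to a tuple of terms from H, so the count is the sum over predicates of |H|^arity:
  Knows: 4^3 = 64;  Likes: 4^3 = 64;  Parent: 4
Total ground atoms: 64 + 64 + 4 = 132.

132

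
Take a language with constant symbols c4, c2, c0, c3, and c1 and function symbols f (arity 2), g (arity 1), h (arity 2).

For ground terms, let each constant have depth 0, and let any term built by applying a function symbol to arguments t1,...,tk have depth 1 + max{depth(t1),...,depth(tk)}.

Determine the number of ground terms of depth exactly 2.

7205

Count level by level. With function symbols f/2, g/1, h/2, the terms of depth ≤ k are the 5 constants together with each function applied to depth-≤(k−1) tuples, so N_k = 5 + N_{k-1}^2 + N_{k-1} + N_{k-1}^2.
N_0 = 5
N_1 = 5 + 5^2 + 5 + 5^2 = 60
N_2 = 5 + 60^2 + 60 + 60^2 = 7265
Terms of depth exactly 2: N_2 − N_1 = 7265 − 60 = 7205.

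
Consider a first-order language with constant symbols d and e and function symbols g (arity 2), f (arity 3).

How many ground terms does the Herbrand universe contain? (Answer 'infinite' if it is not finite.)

infinite

The signature has at least one function symbol (g, arity 2) and at least one constant (d).
Iterating g gives infinitely many distinct ground terms: d, g(d, d), g(g(d, d), g(d, d)), ...
So the Herbrand universe is infinite.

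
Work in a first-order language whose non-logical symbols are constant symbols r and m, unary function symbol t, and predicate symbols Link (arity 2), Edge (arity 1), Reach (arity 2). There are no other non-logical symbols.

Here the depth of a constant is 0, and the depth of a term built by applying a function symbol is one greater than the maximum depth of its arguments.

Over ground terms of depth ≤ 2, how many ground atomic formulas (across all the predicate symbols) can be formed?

78

First count ground terms of depth ≤ 2.
If N_k denotes the number of depth-≤k ground terms, the 2 constants give N_0 = 2, and each function symbol of arity r contributes N_{k-1}^r new terms at level k: N_k = 2 + N_{k-1}.
N_0 = 2
N_1 = 2 + 2 = 4
N_2 = 2 + 4 = 6
Explicitly: r, m, t(r), t(m), t(t(r)), t(t(m)).
So |H| = 6.
Ground atoms are formed by filling each argument slot of a predicate with a term from H, so an r-ary predicate gives |H|^r atoms:
  Link: 6^2 = 36;  Edge: 6;  Reach: 6^2 = 36
Total ground atoms: 36 + 6 + 36 = 78.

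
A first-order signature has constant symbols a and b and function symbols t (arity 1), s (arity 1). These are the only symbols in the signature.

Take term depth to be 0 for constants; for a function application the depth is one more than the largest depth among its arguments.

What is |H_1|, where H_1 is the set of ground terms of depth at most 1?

Write N_k for the number of ground terms of depth ≤ k. A term of depth ≤ k is either a constant or a function symbol applied to arguments of depth ≤ k−1, so N_k = 2 + N_{k-1} + N_{k-1}.
N_0 = 2
N_1 = 2 + 2 + 2 = 6

6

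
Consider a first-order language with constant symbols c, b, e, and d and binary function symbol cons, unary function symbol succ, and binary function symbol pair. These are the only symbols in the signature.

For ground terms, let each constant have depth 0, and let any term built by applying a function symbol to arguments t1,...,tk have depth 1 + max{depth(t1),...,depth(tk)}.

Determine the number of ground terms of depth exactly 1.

Let N_k count ground terms of depth at most k. Each non-constant term of depth ≤ k is some function symbol applied to depth-≤(k−1) arguments, giving N_k = 4 + N_{k-1}^2 + N_{k-1} + N_{k-1}^2.
N_0 = 4
N_1 = 4 + 4^2 + 4 + 4^2 = 40
Terms of depth exactly 1: N_1 − N_0 = 40 − 4 = 36.

36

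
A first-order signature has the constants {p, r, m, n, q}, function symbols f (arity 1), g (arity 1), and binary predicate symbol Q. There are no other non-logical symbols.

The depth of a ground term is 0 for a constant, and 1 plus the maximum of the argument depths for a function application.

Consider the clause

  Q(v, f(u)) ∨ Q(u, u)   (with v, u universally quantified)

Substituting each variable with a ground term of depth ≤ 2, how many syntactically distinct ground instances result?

Ground terms of depth ≤ 2:
  Write N_k for the number of ground terms of depth ≤ k. A term of depth ≤ k is either a constant or a function symbol applied to arguments of depth ≤ k−1, so N_k = 5 + N_{k-1} + N_{k-1}.
  N_0 = 5
  N_1 = 5 + 5 + 5 = 15
  N_2 = 5 + 15 + 15 = 35
So there are 35 ground terms available for substitution.
Each of v, u ranges independently over the available ground terms, and distinct assignments produce distinct instances.
Number of ground instances = 35^2 = 1225.

1225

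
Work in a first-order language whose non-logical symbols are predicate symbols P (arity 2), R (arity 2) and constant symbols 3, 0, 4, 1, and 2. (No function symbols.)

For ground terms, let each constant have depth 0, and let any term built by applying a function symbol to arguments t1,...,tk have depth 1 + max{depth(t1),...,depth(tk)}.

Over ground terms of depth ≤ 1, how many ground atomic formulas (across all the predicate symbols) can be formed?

50

First count ground terms of depth ≤ 1.
With no function symbols every ground term is a constant, so there are exactly 5 ground terms at every depth bound.
N_0 = 5
N_1 = 5
Explicitly: 3, 0, 4, 1, 2.
So |H| = 5.
Each predicate of arity r yields |H|^r ground atoms (one per choice of an r-tuple from H):
  P: 5^2 = 25;  R: 5^2 = 25
Total ground atoms: 25 + 25 = 50.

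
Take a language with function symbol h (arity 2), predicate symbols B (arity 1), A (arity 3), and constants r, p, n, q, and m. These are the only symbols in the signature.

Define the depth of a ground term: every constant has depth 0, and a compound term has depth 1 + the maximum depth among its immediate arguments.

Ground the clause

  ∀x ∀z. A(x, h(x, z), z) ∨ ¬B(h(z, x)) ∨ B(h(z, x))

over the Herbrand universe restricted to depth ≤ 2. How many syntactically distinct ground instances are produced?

819025

Ground terms of depth ≤ 2:
  Let N_k = |{terms of depth ≤ k}|. Then N_0 = 5 and N_k = 5 + N_{k-1}^2 for k ≥ 1 (one summand per function symbol, arity giving the exponent).
  N_0 = 5
  N_1 = 5 + 5^2 = 30
  N_2 = 5 + 30^2 = 905
So there are 905 ground terms available for substitution.
There are 2 variables to instantiate (x, z), each occurring in at least one literal, so different choices give different ground instances.
Number of ground instances = 905^2 = 819025.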